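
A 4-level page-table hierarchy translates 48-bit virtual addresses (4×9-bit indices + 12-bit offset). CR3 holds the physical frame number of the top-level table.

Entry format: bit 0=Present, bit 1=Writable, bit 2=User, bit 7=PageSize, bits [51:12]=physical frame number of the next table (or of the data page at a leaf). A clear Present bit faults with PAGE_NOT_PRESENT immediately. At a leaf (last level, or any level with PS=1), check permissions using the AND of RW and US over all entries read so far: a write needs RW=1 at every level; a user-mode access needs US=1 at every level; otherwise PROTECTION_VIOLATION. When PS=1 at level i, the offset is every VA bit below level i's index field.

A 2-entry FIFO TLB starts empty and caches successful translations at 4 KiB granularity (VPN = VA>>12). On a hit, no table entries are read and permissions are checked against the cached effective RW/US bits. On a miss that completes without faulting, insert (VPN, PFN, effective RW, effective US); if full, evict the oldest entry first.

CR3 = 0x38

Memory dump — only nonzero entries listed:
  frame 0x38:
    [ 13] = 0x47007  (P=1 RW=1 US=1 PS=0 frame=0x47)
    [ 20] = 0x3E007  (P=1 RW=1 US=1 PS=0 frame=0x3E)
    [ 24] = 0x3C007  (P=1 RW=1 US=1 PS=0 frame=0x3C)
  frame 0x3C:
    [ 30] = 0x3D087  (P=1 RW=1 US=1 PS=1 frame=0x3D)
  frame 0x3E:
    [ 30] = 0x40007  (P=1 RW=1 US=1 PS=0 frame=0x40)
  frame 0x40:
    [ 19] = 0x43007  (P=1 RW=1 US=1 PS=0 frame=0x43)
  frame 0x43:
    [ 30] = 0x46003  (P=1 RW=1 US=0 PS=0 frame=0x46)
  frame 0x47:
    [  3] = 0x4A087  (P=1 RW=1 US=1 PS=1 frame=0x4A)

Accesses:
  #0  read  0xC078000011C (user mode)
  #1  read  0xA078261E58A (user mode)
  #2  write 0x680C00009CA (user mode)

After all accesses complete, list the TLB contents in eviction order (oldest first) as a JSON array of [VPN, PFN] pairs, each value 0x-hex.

Walk each access:
#0 VA=0xC078000011C (r,user):
  L0 @0x38[24] → 0x3C007  P=1,RW=1,US=1,PS=0
  L1 @0x3C[30] → 0x3D087  P=1,RW=1,US=1,PS=1
  ✓ 0x3D11C (huge @L1)  — 2 lookups
#1 VA=0xA078261E58A (r,user):
  L0 @0x38[20] → 0x3E007  P=1,RW=1,US=1,PS=0
  L1 @0x3E[30] → 0x40007  P=1,RW=1,US=1,PS=0
  L2 @0x40[19] → 0x43007  P=1,RW=1,US=1,PS=0
  L3 @0x43[30] → 0x46003  P=1,RW=1,US=0,PS=0
  ⇒ fault: PROTECTION_VIOLATION  — 4 lookups
#2 VA=0x680C00009CA (w,user):
  L0 @0x38[13] → 0x47007  P=1,RW=1,US=1,PS=0
  L1 @0x47[3] → 0x4A087  P=1,RW=1,US=1,PS=1
  ✓ 0x4A9CA (huge @L1)  — 2 lookups

TLB: [["0xC0780000", "0x3D"], ["0x680C0000", "0x4A"]]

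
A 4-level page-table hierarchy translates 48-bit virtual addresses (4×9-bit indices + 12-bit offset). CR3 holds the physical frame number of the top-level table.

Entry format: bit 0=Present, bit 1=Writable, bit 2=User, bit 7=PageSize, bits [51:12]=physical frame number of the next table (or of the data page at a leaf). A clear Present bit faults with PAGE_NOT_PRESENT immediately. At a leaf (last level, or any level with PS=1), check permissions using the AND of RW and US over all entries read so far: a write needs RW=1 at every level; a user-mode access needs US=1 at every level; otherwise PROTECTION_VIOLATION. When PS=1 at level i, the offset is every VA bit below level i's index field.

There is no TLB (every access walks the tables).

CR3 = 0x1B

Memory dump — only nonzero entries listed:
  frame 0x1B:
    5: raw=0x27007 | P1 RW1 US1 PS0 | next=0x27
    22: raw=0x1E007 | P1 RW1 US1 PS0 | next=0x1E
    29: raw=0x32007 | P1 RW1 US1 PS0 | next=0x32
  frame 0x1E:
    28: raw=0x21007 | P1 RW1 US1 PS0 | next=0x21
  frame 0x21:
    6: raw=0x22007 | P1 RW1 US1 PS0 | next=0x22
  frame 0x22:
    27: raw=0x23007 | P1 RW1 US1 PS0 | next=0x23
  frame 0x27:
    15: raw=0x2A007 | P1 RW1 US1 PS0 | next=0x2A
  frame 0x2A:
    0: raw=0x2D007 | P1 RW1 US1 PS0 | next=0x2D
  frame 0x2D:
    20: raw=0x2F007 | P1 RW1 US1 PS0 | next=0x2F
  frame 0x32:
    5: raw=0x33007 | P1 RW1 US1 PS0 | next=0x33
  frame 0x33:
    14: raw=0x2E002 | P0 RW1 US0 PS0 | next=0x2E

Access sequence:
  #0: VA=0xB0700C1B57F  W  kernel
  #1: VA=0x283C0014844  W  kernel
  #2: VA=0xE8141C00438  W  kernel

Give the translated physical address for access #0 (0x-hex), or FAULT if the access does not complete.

Walk each access:
#0 VA=0xB0700C1B57F (w,kernel):
  L0 @0x1B[22] → 0x1E007  P=1,RW=1,US=1,PS=0
  L1 @0x1E[28] → 0x21007  P=1,RW=1,US=1,PS=0
  L2 @0x21[6] → 0x22007  P=1,RW=1,US=1,PS=0
  L3 @0x22[27] → 0x23007  P=1,RW=1,US=1,PS=0
  ✓ 0x2357F  — 4 lookups
#1 VA=0x283C0014844 (w,kernel):
  L0 @0x1B[5] → 0x27007  P=1,RW=1,US=1,PS=0
  L1 @0x27[15] → 0x2A007  P=1,RW=1,US=1,PS=0
  L2 @0x2A[0] → 0x2D007  P=1,RW=1,US=1,PS=0
  L3 @0x2D[20] → 0x2F007  P=1,RW=1,US=1,PS=0
  ✓ 0x2F844  — 4 lookups
#2 VA=0xE8141C00438 (w,kernel):
  L0 @0x1B[29] → 0x32007  P=1,RW=1,US=1,PS=0
  L1 @0x32[5] → 0x33007  P=1,RW=1,US=1,PS=0
  L2 @0x33[14] → 0x2E002  P=0,RW=1,US=0,PS=0
  ✗ PAGE_NOT_PRESENT  [3 reads]

Access #0 PA: 0x2357F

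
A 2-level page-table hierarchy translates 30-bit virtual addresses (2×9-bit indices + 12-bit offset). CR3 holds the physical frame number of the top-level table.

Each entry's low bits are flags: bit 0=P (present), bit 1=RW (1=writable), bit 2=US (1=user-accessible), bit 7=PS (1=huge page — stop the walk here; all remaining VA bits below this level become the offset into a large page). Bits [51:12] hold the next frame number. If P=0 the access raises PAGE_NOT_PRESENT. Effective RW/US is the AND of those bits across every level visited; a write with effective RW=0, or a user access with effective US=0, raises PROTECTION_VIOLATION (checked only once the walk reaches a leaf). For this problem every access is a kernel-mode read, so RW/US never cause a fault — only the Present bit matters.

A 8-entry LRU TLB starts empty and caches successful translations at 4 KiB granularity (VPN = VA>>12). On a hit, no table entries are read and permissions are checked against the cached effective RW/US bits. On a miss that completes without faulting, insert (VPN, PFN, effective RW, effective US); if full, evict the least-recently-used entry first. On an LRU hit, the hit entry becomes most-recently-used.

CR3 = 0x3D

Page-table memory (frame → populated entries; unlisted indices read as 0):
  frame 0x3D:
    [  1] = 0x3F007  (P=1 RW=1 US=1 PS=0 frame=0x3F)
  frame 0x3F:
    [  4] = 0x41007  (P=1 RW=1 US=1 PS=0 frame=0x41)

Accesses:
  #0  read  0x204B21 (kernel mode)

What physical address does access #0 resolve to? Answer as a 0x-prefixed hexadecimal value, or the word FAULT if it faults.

Walk each access:
#0 VA=0x204B21 (r,kernel):
  L0 @0x3D[1] → 0x3F007  P=1,RW=1,US=1,PS=0
  L1 @0x3F[4] → 0x41007  P=1,RW=1,US=1,PS=0
  → PA=0x41B21  (2 entries read)

Access #0 PA: 0x41B21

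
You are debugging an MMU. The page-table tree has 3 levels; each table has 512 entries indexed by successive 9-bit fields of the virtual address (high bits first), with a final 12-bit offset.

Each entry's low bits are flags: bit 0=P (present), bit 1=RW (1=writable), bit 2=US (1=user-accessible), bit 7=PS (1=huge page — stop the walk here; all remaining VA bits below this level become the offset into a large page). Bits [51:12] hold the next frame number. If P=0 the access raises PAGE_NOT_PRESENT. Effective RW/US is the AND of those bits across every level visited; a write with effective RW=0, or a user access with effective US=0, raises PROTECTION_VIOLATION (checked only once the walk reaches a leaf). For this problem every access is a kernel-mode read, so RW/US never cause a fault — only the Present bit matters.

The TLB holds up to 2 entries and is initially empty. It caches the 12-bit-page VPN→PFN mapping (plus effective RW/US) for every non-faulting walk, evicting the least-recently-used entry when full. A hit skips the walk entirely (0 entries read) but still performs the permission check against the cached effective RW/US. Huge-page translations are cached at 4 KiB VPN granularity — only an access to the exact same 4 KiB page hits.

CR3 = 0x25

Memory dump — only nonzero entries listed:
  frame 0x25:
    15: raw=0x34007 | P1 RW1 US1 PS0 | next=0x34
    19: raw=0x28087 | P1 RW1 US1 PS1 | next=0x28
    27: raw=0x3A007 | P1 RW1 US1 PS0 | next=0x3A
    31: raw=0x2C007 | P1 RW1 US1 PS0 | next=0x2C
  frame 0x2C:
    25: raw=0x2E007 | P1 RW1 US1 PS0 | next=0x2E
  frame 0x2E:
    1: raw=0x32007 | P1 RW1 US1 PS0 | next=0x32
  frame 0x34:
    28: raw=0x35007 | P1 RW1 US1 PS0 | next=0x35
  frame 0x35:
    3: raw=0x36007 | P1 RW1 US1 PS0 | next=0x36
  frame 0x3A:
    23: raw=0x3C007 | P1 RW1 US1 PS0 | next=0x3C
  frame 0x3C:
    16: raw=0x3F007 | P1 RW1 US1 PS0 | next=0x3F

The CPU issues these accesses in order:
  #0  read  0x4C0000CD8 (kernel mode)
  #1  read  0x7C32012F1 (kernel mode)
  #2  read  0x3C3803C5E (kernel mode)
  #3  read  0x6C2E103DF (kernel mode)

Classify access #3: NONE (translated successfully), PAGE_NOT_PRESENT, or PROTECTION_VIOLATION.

Trace:
#0 VA=0x4C0000CD8 (r,kernel):
  lvl0: tbl 0x25, slot 19 ⇒ 0x28087 (P1/RW1/US1/PS1)
  ⇒ phys 0x28CD8 (huge @L0)  [1 reads]
#1 VA=0x7C32012F1 (r,kernel):
  lvl0: tbl 0x25, slot 31 ⇒ 0x2C007 (P1/RW1/US1/PS0)
  lvl1: tbl 0x2C, slot 25 ⇒ 0x2E007 (P1/RW1/US1/PS0)
  lvl2: tbl 0x2E, slot 1 ⇒ 0x32007 (P1/RW1/US1/PS0)
  ⇒ phys 0x322F1  [3 reads]
#2 VA=0x3C3803C5E (r,kernel):
  lvl0: tbl 0x25, slot 15 ⇒ 0x34007 (P1/RW1/US1/PS0)
  lvl1: tbl 0x34, slot 28 ⇒ 0x35007 (P1/RW1/US1/PS0)
  lvl2: tbl 0x35, slot 3 ⇒ 0x36007 (P1/RW1/US1/PS0)
  ⇒ phys 0x36C5E  [3 reads]
#3 VA=0x6C2E103DF (r,kernel):
  lvl0: tbl 0x25, slot 27 ⇒ 0x3A007 (P1/RW1/US1/PS0)
  lvl1: tbl 0x3A, slot 23 ⇒ 0x3C007 (P1/RW1/US1/PS0)
  lvl2: tbl 0x3C, slot 16 ⇒ 0x3F007 (P1/RW1/US1/PS0)
  ⇒ phys 0x3F3DF  [3 reads]

Access #3 fault: NONE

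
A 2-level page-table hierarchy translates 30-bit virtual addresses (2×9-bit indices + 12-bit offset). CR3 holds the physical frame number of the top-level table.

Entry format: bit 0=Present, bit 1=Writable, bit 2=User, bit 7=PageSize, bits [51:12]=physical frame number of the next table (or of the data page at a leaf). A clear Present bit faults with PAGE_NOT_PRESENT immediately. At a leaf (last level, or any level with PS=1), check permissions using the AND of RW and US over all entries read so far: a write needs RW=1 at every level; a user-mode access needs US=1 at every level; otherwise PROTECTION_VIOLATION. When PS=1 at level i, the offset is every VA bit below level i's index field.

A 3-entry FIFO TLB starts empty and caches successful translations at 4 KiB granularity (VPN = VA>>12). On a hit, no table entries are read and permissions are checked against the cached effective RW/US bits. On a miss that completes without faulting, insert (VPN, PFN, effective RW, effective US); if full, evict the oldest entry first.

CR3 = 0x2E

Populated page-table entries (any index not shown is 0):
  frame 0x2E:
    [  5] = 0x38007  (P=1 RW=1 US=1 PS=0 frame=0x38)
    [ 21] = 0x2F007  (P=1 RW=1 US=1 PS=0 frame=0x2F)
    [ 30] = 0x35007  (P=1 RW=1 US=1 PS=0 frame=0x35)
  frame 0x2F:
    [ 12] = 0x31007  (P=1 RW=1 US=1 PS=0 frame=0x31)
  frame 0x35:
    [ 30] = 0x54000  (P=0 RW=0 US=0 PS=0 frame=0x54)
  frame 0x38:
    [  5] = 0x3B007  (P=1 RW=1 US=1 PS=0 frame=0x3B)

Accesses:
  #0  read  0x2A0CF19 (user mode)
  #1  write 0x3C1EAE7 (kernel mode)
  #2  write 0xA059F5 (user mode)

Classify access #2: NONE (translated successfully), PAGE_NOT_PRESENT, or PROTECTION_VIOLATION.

Trace:
#0 VA=0x2A0CF19 (r,user):
  L0 @0x2E[21] → 0x2F007  P=1,RW=1,US=1,PS=0
  L1 @0x2F[12] → 0x31007  P=1,RW=1,US=1,PS=0
  → PA=0x31F19  (2 entries read)
#1 VA=0x3C1EAE7 (w,kernel):
  L0 @0x2E[30] → 0x35007  P=1,RW=1,US=1,PS=0
  L1 @0x35[30] → 0x54000  P=0,RW=0,US=0,PS=0
  → PAGE_NOT_PRESENT  (2 entries read)
#2 VA=0xA059F5 (w,user):
  L0 @0x2E[5] → 0x38007  P=1,RW=1,US=1,PS=0
  L1 @0x38[5] → 0x3B007  P=1,RW=1,US=1,PS=0
  → PA=0x3B9F5  (2 entries read)

Access #2 fault: NONE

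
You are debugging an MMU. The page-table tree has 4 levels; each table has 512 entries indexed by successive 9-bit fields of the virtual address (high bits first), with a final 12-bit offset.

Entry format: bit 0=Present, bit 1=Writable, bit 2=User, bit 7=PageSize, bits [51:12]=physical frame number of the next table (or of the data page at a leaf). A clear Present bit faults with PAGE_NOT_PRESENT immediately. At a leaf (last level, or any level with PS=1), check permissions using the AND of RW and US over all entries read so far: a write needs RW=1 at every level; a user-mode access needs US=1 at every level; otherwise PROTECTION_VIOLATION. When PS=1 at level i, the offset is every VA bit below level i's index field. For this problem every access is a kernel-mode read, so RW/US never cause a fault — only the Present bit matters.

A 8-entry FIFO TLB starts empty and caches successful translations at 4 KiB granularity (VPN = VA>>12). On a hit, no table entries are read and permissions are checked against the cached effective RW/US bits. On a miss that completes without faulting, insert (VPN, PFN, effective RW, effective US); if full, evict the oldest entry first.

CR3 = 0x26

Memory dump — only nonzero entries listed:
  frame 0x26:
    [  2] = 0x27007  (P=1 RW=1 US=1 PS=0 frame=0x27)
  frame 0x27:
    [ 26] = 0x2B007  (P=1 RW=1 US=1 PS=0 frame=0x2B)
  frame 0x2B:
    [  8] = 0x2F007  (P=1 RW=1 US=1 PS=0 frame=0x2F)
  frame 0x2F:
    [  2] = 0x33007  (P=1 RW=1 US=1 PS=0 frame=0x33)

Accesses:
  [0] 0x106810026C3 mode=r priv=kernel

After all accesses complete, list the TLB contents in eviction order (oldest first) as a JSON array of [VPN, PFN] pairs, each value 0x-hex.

Per-access translation:
#0 VA=0x106810026C3 (r,kernel):
  [0] read 0x26 idx=2: raw=0x27007 flags P=1 W=1 U=1 S=0
  [1] read 0x27 idx=26: raw=0x2B007 flags P=1 W=1 U=1 S=0
  [2] read 0x2B idx=8: raw=0x2F007 flags P=1 W=1 U=1 S=0
  [3] read 0x2F idx=2: raw=0x33007 flags P=1 W=1 U=1 S=0
  ✓ 0x336C3  — 4 lookups

TLB: [["0x10681002", "0x33"]]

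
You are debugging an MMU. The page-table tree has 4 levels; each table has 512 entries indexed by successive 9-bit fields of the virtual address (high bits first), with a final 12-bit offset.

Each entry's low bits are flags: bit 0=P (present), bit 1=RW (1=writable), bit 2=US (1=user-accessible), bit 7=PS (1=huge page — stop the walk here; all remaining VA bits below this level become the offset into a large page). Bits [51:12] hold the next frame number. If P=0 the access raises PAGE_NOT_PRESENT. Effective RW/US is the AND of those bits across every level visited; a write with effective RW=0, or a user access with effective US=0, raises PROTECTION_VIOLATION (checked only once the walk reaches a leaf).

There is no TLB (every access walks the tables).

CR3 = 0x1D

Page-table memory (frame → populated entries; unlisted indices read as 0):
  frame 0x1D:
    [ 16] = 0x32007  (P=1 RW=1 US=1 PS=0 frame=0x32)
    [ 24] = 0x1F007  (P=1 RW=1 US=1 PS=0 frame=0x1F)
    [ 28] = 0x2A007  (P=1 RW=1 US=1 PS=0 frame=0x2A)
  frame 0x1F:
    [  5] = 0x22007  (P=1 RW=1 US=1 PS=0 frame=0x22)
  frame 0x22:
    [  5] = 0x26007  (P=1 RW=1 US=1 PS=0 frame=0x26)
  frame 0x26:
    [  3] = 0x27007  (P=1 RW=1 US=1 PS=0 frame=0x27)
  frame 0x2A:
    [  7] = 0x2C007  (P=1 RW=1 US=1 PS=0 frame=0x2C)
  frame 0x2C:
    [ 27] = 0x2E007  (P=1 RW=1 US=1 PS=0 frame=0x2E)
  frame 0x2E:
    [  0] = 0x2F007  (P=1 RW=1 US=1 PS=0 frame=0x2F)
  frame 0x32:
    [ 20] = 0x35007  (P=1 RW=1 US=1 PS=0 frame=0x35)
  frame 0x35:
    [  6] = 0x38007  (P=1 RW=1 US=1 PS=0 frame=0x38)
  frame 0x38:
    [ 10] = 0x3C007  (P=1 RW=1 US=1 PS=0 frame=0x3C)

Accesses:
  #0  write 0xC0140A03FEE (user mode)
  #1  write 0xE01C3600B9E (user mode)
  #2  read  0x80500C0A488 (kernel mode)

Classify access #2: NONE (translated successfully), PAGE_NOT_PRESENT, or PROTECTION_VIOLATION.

Trace:
#0 VA=0xC0140A03FEE (w,user):
  lvl0: tbl 0x1D, slot 24 ⇒ 0x1F007 (P1/RW1/US1/PS0)
  lvl1: tbl 0x1F, slot 5 ⇒ 0x22007 (P1/RW1/US1/PS0)
  lvl2: tbl 0x22, slot 5 ⇒ 0x26007 (P1/RW1/US1/PS0)
  lvl3: tbl 0x26, slot 3 ⇒ 0x27007 (P1/RW1/US1/PS0)
  ✓ 0x27FEE  — 4 lookups
#1 VA=0xE01C3600B9E (w,user):
  lvl0: tbl 0x1D, slot 28 ⇒ 0x2A007 (P1/RW1/US1/PS0)
  lvl1: tbl 0x2A, slot 7 ⇒ 0x2C007 (P1/RW1/US1/PS0)
  lvl2: tbl 0x2C, slot 27 ⇒ 0x2E007 (P1/RW1/US1/PS0)
  lvl3: tbl 0x2E, slot 0 ⇒ 0x2F007 (P1/RW1/US1/PS0)
  ✓ 0x2FB9E  — 4 lookups
#2 VA=0x80500C0A488 (r,kernel):
  lvl0: tbl 0x1D, slot 16 ⇒ 0x32007 (P1/RW1/US1/PS0)
  lvl1: tbl 0x32, slot 20 ⇒ 0x35007 (P1/RW1/US1/PS0)
  lvl2: tbl 0x35, slot 6 ⇒ 0x38007 (P1/RW1/US1/PS0)
  lvl3: tbl 0x38, slot 10 ⇒ 0x3C007 (P1/RW1/US1/PS0)
  ✓ 0x3C488  — 4 lookups

Access #2 fault: NONE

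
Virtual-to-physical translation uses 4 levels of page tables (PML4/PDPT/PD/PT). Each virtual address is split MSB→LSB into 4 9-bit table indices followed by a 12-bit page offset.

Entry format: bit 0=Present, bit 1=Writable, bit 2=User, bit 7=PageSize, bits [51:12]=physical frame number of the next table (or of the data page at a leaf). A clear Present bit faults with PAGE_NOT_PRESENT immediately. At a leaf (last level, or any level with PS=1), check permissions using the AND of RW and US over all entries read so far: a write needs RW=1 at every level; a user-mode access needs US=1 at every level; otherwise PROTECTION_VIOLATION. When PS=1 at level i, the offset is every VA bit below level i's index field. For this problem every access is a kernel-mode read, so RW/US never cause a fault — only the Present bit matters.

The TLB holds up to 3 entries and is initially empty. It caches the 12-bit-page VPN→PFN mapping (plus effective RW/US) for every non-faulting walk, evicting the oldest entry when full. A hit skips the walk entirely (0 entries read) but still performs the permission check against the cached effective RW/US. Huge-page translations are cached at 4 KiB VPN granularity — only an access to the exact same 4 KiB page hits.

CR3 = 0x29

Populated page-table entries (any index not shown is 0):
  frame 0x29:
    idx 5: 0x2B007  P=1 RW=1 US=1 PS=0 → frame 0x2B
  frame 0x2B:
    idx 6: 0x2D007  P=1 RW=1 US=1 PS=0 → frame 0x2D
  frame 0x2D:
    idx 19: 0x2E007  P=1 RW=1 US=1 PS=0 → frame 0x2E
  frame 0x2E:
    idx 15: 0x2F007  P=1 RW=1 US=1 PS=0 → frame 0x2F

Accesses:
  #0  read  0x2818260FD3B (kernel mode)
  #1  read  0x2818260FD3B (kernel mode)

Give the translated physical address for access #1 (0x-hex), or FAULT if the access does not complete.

Per-access translation:
#0 VA=0x2818260FD3B (r,kernel):
  L0: frame=0x29 idx=5 entry=0x2B007 [P=1 RW=1 US=1 PS=0]
  L1: frame=0x2B idx=6 entry=0x2D007 [P=1 RW=1 US=1 PS=0]
  L2: frame=0x2D idx=19 entry=0x2E007 [P=1 RW=1 US=1 PS=0]
  L3: frame=0x2E idx=15 entry=0x2F007 [P=1 RW=1 US=1 PS=0]
  ⇒ phys 0x2FD3B  [4 reads]
#1 VA=0x2818260FD3B (r,kernel):
  TLB hit vpn=0x2818260F → PA=0x2FD3B

Access #1 PA: 0x2FD3B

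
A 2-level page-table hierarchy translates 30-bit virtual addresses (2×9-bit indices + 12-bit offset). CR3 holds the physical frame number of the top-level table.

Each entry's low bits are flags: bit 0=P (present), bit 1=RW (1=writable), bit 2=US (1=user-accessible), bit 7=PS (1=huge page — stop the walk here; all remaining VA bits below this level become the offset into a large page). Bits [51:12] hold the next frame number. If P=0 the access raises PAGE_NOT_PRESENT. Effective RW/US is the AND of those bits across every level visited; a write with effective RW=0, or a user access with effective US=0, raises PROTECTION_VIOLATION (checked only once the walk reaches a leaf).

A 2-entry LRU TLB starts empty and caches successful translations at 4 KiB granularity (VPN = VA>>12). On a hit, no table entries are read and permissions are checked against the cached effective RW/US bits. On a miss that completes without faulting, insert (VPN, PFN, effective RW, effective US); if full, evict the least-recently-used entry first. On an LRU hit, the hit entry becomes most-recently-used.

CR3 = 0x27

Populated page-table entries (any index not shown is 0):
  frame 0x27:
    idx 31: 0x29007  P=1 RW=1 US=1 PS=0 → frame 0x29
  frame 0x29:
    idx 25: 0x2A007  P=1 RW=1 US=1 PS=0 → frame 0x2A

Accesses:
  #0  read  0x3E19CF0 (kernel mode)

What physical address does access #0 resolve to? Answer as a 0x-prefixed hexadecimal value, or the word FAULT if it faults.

Walk each access:
#0 VA=0x3E19CF0 (r,kernel):
  L0 @0x27[31] → 0x29007  P=1,RW=1,US=1,PS=0
  L1 @0x29[25] → 0x2A007  P=1,RW=1,US=1,PS=0
  ✓ 0x2ACF0  — 2 lookups

Access #0 PA: 0x2ACF0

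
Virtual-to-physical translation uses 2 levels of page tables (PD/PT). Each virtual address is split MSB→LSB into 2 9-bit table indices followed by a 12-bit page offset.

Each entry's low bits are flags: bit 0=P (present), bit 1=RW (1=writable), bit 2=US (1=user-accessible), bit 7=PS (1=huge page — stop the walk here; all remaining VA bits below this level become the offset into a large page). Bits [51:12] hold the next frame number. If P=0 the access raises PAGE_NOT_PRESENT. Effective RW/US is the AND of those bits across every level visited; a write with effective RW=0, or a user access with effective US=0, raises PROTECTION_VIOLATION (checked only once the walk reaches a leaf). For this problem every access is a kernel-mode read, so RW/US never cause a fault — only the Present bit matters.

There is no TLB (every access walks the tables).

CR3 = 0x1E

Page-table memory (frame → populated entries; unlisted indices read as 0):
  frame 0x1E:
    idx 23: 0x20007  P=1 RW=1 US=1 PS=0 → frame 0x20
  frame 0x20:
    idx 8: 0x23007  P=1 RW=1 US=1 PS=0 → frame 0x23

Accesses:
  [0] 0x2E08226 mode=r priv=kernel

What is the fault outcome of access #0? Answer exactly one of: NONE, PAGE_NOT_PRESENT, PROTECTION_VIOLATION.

Trace:
#0 VA=0x2E08226 (r,kernel):
  L0 @0x1E[23] → 0x20007  P=1,RW=1,US=1,PS=0
  L1 @0x20[8] → 0x23007  P=1,RW=1,US=1,PS=0
  ✓ 0x23226  — 2 lookups

Access #0 fault: NONE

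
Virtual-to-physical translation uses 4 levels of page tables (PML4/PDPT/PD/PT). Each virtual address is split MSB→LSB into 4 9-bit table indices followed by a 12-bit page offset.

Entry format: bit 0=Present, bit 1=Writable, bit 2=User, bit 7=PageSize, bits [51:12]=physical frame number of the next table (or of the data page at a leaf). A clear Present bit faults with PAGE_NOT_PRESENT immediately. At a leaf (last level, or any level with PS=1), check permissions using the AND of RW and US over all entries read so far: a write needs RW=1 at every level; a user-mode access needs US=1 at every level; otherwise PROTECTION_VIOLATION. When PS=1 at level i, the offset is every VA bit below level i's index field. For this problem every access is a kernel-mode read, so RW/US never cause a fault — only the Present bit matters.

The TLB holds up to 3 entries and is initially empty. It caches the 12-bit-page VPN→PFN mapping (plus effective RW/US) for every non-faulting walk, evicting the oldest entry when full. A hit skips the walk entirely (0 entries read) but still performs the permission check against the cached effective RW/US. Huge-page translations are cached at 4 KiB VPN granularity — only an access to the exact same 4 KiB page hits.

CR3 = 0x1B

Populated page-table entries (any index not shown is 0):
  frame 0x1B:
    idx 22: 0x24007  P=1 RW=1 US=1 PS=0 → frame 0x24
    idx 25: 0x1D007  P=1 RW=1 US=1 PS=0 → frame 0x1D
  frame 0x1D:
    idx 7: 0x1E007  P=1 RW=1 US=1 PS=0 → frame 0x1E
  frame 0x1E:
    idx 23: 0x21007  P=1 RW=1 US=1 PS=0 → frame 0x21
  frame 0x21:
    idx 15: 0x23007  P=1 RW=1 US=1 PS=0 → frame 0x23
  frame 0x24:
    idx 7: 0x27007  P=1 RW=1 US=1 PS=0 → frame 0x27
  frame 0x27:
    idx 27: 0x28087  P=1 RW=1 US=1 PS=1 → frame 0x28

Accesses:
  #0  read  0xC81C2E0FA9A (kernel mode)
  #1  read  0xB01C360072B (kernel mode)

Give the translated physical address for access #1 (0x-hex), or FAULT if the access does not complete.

Walk each access:
#0 VA=0xC81C2E0FA9A (r,kernel):
  L0 @0x1B[25] → 0x1D007  P=1,RW=1,US=1,PS=0
  L1 @0x1D[7] → 0x1E007  P=1,RW=1,US=1,PS=0
  L2 @0x1E[23] → 0x21007  P=1,RW=1,US=1,PS=0
  L3 @0x21[15] → 0x23007  P=1,RW=1,US=1,PS=0
  ✓ 0x23A9A  — 4 lookups
#1 VA=0xB01C360072B (r,kernel):
  L0 @0x1B[22] → 0x24007  P=1,RW=1,US=1,PS=0
  L1 @0x24[7] → 0x27007  P=1,RW=1,US=1,PS=0
  L2 @0x27[27] → 0x28087  P=1,RW=1,US=1,PS=1
  ✓ 0x2872B (huge @L2)  — 3 lookups

Access #1 PA: 0x2872B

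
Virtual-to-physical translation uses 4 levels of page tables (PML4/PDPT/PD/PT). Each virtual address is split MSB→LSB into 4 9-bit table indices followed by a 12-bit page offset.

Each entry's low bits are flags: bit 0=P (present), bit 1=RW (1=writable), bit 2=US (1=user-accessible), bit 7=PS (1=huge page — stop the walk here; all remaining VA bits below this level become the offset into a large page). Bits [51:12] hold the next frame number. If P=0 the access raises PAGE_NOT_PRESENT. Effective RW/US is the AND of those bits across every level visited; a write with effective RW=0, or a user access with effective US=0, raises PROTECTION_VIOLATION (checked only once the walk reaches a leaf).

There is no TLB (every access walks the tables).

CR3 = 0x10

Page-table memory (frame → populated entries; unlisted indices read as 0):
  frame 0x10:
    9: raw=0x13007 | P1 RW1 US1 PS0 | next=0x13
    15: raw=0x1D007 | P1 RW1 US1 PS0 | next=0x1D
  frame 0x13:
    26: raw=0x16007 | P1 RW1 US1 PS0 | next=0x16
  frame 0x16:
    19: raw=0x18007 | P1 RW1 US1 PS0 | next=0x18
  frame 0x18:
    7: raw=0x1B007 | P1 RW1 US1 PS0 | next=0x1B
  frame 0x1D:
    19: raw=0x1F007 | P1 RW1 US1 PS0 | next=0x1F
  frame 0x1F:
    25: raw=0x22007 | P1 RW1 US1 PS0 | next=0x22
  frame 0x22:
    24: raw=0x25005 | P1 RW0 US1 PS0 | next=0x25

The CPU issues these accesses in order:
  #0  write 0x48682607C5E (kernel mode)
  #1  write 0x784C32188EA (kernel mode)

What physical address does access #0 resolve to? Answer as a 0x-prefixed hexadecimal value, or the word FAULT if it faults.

Per-access translation:
#0 VA=0x48682607C5E (w,kernel):
  L0 @0x10[9] → 0x13007  P=1,RW=1,US=1,PS=0
  L1 @0x13[26] → 0x16007  P=1,RW=1,US=1,PS=0
  L2 @0x16[19] → 0x18007  P=1,RW=1,US=1,PS=0
  L3 @0x18[7] → 0x1B007  P=1,RW=1,US=1,PS=0
  → PA=0x1BC5E  (4 entries read)
#1 VA=0x784C32188EA (w,kernel):
  L0 @0x10[15] → 0x1D007  P=1,RW=1,US=1,PS=0
  L1 @0x1D[19] → 0x1F007  P=1,RW=1,US=1,PS=0
  L2 @0x1F[25] → 0x22007  P=1,RW=1,US=1,PS=0
  L3 @0x22[24] → 0x25005  P=1,RW=0,US=1,PS=0
  → PROTECTION_VIOLATION  (4 entries read)

Access #0 PA: 0x1BC5E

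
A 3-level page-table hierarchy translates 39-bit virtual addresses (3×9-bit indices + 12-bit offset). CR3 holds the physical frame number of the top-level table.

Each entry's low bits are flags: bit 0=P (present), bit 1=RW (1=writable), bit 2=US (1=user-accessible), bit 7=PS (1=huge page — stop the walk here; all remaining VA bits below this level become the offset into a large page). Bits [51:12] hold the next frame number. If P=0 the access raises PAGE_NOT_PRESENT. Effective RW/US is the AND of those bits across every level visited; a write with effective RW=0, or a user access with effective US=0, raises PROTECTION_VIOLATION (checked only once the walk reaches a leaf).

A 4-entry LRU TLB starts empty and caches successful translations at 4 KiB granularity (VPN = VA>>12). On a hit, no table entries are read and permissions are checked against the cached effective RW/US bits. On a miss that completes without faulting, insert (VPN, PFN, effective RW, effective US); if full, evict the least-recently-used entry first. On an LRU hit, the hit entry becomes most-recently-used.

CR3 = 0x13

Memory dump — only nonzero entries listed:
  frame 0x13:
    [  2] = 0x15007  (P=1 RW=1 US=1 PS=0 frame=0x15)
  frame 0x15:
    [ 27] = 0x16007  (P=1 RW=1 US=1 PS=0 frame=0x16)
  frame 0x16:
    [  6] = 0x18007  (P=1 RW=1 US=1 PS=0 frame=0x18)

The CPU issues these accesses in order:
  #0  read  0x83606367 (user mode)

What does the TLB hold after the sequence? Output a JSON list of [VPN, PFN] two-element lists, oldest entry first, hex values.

Per-access translation:
#0 VA=0x83606367 (r,user):
  [0] read 0x13 idx=2: raw=0x15007 flags P=1 W=1 U=1 S=0
  [1] read 0x15 idx=27: raw=0x16007 flags P=1 W=1 U=1 S=0
  [2] read 0x16 idx=6: raw=0x18007 flags P=1 W=1 U=1 S=0
  ⇒ phys 0x18367  [3 reads]

TLB: [["0x83606", "0x18"]]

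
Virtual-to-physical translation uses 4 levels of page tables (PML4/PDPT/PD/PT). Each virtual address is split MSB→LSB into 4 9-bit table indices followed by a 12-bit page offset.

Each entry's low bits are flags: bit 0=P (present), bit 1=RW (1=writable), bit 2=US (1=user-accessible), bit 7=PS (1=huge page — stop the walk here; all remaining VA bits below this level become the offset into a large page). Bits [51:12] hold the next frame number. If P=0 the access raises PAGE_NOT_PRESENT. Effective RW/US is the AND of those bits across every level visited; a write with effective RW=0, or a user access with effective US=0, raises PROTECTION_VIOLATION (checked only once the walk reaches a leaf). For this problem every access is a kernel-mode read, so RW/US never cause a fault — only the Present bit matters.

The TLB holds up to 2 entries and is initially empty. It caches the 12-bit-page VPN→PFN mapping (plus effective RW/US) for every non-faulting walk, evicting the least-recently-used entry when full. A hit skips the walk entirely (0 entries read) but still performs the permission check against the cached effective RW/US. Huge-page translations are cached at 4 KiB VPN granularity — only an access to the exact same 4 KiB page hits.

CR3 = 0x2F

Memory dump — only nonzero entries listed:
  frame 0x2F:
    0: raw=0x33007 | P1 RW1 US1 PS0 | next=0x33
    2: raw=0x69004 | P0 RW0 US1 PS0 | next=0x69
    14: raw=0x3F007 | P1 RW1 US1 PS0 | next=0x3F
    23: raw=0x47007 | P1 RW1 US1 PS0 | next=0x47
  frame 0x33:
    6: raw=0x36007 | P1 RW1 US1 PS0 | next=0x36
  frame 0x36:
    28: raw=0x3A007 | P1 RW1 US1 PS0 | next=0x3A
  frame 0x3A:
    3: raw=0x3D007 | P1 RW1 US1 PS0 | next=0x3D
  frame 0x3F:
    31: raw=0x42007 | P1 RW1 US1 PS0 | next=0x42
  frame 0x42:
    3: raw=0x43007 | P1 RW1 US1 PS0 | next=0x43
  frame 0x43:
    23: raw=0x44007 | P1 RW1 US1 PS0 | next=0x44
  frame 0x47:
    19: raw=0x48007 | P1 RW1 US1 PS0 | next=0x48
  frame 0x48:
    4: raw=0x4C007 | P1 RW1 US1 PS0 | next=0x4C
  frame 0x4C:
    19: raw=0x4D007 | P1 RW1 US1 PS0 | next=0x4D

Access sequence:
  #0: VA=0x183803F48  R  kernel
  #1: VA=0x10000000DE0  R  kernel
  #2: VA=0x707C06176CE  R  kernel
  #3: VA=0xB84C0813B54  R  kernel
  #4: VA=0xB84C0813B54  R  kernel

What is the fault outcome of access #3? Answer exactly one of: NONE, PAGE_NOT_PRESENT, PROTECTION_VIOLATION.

Walk each access:
#0 VA=0x183803F48 (r,kernel):
  L0: frame=0x2F idx=0 entry=0x33007 [P=1 RW=1 US=1 PS=0]
  L1: frame=0x33 idx=6 entry=0x36007 [P=1 RW=1 US=1 PS=0]
  L2: frame=0x36 idx=28 entry=0x3A007 [P=1 RW=1 US=1 PS=0]
  L3: frame=0x3A idx=3 entry=0x3D007 [P=1 RW=1 US=1 PS=0]
  ⇒ phys 0x3DF48  [4 reads]
#1 VA=0x10000000DE0 (r,kernel):
  L0: frame=0x2F idx=2 entry=0x69004 [P=0 RW=0 US=1 PS=0]
  → PAGE_NOT_PRESENT  (1 entries read)
#2 VA=0x707C06176CE (r,kernel):
  L0: frame=0x2F idx=14 entry=0x3F007 [P=1 RW=1 US=1 PS=0]
  L1: frame=0x3F idx=31 entry=0x42007 [P=1 RW=1 US=1 PS=0]
  L2: frame=0x42 idx=3 entry=0x43007 [P=1 RW=1 US=1 PS=0]
  L3: frame=0x43 idx=23 entry=0x44007 [P=1 RW=1 US=1 PS=0]
  ⇒ phys 0x446CE  [4 reads]
#3 VA=0xB84C0813B54 (r,kernel):
  L0: frame=0x2F idx=23 entry=0x47007 [P=1 RW=1 US=1 PS=0]
  L1: frame=0x47 idx=19 entry=0x48007 [P=1 RW=1 US=1 PS=0]
  L2: frame=0x48 idx=4 entry=0x4C007 [P=1 RW=1 US=1 PS=0]
  L3: frame=0x4C idx=19 entry=0x4D007 [P=1 RW=1 US=1 PS=0]
  ⇒ phys 0x4DB54  [4 reads]
#4 VA=0xB84C0813B54 (r,kernel):
  TLB hit vpn=0xB84C0813 → PA=0x4DB54

Access #3 fault: NONE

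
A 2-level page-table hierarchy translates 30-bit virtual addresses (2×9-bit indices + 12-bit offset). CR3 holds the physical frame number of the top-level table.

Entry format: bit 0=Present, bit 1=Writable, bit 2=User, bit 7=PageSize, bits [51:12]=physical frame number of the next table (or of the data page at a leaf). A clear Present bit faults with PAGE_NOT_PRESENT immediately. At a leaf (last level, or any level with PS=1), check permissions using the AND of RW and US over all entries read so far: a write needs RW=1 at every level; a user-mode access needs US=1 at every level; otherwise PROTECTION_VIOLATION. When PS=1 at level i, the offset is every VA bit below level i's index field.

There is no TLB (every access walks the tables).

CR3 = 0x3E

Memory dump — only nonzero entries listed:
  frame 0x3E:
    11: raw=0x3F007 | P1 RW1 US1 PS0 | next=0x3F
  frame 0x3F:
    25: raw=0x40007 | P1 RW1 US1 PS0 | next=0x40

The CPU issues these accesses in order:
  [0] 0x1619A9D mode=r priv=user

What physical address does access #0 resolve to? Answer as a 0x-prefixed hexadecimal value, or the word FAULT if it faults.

Walk each access:
#0 VA=0x1619A9D (r,user):
  [0] read 0x3E idx=11: raw=0x3F007 flags P=1 W=1 U=1 S=0
  [1] read 0x3F idx=25: raw=0x40007 flags P=1 W=1 U=1 S=0
  ✓ 0x40A9D  — 2 lookups

Access #0 PA: 0x40A9D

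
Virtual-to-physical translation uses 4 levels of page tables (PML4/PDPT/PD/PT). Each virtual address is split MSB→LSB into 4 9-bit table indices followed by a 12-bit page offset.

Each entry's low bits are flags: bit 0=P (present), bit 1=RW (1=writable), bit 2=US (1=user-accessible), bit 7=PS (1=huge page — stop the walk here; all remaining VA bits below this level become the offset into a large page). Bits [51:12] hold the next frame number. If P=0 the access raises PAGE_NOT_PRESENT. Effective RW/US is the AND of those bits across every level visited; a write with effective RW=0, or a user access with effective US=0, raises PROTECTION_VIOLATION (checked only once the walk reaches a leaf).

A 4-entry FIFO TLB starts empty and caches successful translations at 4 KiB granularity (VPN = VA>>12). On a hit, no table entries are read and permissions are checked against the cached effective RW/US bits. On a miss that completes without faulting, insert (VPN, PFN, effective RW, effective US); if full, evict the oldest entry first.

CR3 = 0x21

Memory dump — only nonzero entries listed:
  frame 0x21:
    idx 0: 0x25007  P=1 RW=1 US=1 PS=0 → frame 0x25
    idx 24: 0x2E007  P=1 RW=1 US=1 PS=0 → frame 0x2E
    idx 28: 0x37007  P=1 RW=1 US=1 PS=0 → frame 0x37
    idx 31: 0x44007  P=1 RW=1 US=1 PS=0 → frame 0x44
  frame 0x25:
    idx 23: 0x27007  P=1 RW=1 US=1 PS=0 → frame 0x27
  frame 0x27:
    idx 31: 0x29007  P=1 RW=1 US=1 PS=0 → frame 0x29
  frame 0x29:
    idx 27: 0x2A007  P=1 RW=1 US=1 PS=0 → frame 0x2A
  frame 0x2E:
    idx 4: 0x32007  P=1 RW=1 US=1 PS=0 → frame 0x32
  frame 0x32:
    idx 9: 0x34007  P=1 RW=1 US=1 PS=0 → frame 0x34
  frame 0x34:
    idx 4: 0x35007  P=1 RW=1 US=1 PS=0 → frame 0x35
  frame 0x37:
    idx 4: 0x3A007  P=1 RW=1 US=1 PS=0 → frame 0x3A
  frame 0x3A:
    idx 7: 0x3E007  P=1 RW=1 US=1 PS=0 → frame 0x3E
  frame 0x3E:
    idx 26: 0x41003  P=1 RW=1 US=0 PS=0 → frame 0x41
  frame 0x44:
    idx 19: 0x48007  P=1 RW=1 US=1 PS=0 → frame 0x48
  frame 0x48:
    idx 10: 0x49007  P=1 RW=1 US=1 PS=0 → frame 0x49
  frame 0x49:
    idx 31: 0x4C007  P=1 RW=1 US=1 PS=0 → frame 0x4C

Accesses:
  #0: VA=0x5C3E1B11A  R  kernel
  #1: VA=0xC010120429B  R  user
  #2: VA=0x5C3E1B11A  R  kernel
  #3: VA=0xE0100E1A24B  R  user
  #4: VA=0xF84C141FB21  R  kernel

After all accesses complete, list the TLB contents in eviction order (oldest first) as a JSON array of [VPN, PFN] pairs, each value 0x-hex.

Per-access translation:
#0 VA=0x5C3E1B11A (r,kernel):
  [0] read 0x21 idx=0: raw=0x25007 flags P=1 W=1 U=1 S=0
  [1] read 0x25 idx=23: raw=0x27007 flags P=1 W=1 U=1 S=0
  [2] read 0x27 idx=31: raw=0x29007 flags P=1 W=1 U=1 S=0
  [3] read 0x29 idx=27: raw=0x2A007 flags P=1 W=1 U=1 S=0
  ✓ 0x2A11A  — 4 lookups
#1 VA=0xC010120429B (r,user):
  [0] read 0x21 idx=24: raw=0x2E007 flags P=1 W=1 U=1 S=0
  [1] read 0x2E idx=4: raw=0x32007 flags P=1 W=1 U=1 S=0
  [2] read 0x32 idx=9: raw=0x34007 flags P=1 W=1 U=1 S=0
  [3] read 0x34 idx=4: raw=0x35007 flags P=1 W=1 U=1 S=0
  ✓ 0x3529B  — 4 lookups
#2 VA=0x5C3E1B11A (r,kernel):
  TLB hit vpn=0x5C3E1B → PA=0x2A11A
#3 VA=0xE0100E1A24B (r,user):
  [0] read 0x21 idx=28: raw=0x37007 flags P=1 W=1 U=1 S=0
  [1] read 0x37 idx=4: raw=0x3A007 flags P=1 W=1 U=1 S=0
  [2] read 0x3A idx=7: raw=0x3E007 flags P=1 W=1 U=1 S=0
  [3] read 0x3E idx=26: raw=0x41003 flags P=1 W=1 U=0 S=0
  ⇒ fault: PROTECTION_VIOLATION  — 4 lookups
#4 VA=0xF84C141FB21 (r,kernel):
  [0] read 0x21 idx=31: raw=0x44007 flags P=1 W=1 U=1 S=0
  [1] read 0x44 idx=19: raw=0x48007 flags P=1 W=1 U=1 S=0
  [2] read 0x48 idx=10: raw=0x49007 flags P=1 W=1 U=1 S=0
  [3] read 0x49 idx=31: raw=0x4C007 flags P=1 W=1 U=1 S=0
  ✓ 0x4CB21  — 4 lookups

TLB: [["0x5C3E1B", "0x2A"], ["0xC0101204", "0x35"], ["0xF84C141F", "0x4C"]]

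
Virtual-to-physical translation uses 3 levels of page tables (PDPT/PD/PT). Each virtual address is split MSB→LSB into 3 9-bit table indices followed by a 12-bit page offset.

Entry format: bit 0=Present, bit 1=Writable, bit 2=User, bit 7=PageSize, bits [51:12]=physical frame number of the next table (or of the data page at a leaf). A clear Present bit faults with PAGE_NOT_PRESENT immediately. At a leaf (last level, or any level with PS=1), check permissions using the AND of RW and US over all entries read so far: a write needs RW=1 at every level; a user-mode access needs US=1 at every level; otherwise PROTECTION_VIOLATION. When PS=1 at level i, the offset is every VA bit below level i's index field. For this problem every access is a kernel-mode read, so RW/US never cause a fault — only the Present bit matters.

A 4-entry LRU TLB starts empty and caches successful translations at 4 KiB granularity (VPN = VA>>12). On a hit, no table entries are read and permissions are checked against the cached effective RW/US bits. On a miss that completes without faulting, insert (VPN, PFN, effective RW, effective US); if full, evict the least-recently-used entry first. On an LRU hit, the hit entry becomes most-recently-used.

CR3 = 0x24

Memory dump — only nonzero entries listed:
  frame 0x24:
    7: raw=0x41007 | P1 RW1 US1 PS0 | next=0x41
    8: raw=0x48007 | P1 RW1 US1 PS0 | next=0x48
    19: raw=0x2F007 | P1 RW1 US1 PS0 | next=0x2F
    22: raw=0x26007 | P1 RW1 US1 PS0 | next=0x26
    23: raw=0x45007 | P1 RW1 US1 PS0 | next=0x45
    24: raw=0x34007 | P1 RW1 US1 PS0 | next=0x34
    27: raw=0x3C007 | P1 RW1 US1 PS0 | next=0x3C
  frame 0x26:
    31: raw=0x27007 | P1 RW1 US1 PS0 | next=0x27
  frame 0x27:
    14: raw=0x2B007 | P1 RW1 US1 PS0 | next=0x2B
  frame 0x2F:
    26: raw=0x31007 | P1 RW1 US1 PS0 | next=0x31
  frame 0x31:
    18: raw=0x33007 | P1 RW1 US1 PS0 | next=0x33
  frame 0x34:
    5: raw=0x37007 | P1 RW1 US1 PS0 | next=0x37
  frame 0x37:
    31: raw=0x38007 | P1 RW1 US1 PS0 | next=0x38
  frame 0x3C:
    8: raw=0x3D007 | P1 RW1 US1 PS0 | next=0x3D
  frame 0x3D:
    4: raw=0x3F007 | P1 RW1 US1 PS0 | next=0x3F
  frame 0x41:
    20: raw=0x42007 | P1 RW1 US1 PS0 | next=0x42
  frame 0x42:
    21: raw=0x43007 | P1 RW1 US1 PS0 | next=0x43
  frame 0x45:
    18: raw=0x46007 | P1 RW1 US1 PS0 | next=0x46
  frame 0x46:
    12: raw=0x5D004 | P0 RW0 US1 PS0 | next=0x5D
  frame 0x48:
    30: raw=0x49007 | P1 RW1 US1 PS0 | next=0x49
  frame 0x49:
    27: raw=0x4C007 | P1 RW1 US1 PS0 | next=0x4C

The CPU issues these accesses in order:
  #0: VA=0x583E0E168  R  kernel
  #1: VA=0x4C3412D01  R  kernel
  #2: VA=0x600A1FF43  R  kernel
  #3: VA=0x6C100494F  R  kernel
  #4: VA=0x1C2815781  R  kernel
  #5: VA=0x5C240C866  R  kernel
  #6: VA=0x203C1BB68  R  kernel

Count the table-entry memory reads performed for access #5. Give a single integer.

Per-access translation:
#0 VA=0x583E0E168 (r,kernel):
  L0: frame=0x24 idx=22 entry=0x26007 [P=1 RW=1 US=1 PS=0]
  L1: frame=0x26 idx=31 entry=0x27007 [P=1 RW=1 US=1 PS=0]
  L2: frame=0x27 idx=14 entry=0x2B007 [P=1 RW=1 US=1 PS=0]
  ✓ 0x2B168  — 3 lookups
#1 VA=0x4C3412D01 (r,kernel):
  L0: frame=0x24 idx=19 entry=0x2F007 [P=1 RW=1 US=1 PS=0]
  L1: frame=0x2F idx=26 entry=0x31007 [P=1 RW=1 US=1 PS=0]
  L2: frame=0x31 idx=18 entry=0x33007 [P=1 RW=1 US=1 PS=0]
  ✓ 0x33D01  — 3 lookups
#2 VA=0x600A1FF43 (r,kernel):
  L0: frame=0x24 idx=24 entry=0x34007 [P=1 RW=1 US=1 PS=0]
  L1: frame=0x34 idx=5 entry=0x37007 [P=1 RW=1 US=1 PS=0]
  L2: frame=0x37 idx=31 entry=0x38007 [P=1 RW=1 US=1 PS=0]
  ✓ 0x38F43  — 3 lookups
#3 VA=0x6C100494F (r,kernel):
  L0: frame=0x24 idx=27 entry=0x3C007 [P=1 RW=1 US=1 PS=0]
  L1: frame=0x3C idx=8 entry=0x3D007 [P=1 RW=1 US=1 PS=0]
  L2: frame=0x3D idx=4 entry=0x3F007 [P=1 RW=1 US=1 PS=0]
  ✓ 0x3F94F  — 3 lookups
#4 VA=0x1C2815781 (r,kernel):
  L0: frame=0x24 idx=7 entry=0x41007 [P=1 RW=1 US=1 PS=0]
  L1: frame=0x41 idx=20 entry=0x42007 [P=1 RW=1 US=1 PS=0]
  L2: frame=0x42 idx=21 entry=0x43007 [P=1 RW=1 US=1 PS=0]
  ✓ 0x43781  — 3 lookups
#5 VA=0x5C240C866 (r,kernel):
  L0: frame=0x24 idx=23 entry=0x45007 [P=1 RW=1 US=1 PS=0]
  L1: frame=0x45 idx=18 entry=0x46007 [P=1 RW=1 US=1 PS=0]
  L2: frame=0x46 idx=12 entry=0x5D004 [P=0 RW=0 US=1 PS=0]
  ⇒ fault: PAGE_NOT_PRESENT  — 3 lookups
#6 VA=0x203C1BB68 (r,kernel):
  L0: frame=0x24 idx=8 entry=0x48007 [P=1 RW=1 US=1 PS=0]
  L1: frame=0x48 idx=30 entry=0x49007 [P=1 RW=1 US=1 PS=0]
  L2: frame=0x49 idx=27 entry=0x4C007 [P=1 RW=1 US=1 PS=0]
  ✓ 0x4CB68  — 3 lookups

Entries read for #5: 3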